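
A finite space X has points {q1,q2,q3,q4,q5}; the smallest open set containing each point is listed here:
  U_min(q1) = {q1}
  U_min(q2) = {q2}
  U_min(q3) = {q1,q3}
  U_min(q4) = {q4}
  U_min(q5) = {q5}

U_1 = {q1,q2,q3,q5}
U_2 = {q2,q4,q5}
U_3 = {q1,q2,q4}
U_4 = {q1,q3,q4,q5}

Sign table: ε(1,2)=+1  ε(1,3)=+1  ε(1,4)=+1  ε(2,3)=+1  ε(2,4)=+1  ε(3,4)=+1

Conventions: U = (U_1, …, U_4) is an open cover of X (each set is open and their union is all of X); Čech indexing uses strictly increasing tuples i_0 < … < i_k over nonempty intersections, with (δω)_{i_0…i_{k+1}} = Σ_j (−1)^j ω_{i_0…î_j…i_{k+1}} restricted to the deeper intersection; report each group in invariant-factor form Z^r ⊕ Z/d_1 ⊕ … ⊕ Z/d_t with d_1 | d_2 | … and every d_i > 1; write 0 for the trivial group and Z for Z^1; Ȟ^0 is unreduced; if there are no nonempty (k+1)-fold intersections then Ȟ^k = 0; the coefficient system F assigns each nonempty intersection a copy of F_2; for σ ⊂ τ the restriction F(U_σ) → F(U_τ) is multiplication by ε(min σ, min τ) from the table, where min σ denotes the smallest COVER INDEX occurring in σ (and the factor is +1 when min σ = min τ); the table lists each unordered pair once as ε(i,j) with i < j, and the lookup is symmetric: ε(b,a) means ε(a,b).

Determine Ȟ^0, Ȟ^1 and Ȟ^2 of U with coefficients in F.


Ȟ^0(U;F) ≅ Z/2, Ȟ^1(U;F) ≅ 0, Ȟ^2(U;F) ≅ Z/2

nerve of the cover:
  U12={q2,q5} U13={q1,q2} U14={q1,q3,q5} U23={q2,q4} U24={q4,q5} U34={q1,q4}
  U123={q2} U124={q5} U134={q1} U234={q4}
C dims 4,6,4; δ0: rk_F2 3; δ1: rk_F2 3
Ȟ^0 = (4 − 3) − 0 = 1, so Ȟ^0 ≅ Z/2
Ȟ^1 = (6 − 3) − 3 = 0, so Ȟ^1 ≅ 0
Ȟ^2 = (4 − 0) − 3 = 1, so Ȟ^2 ≅ Z/2


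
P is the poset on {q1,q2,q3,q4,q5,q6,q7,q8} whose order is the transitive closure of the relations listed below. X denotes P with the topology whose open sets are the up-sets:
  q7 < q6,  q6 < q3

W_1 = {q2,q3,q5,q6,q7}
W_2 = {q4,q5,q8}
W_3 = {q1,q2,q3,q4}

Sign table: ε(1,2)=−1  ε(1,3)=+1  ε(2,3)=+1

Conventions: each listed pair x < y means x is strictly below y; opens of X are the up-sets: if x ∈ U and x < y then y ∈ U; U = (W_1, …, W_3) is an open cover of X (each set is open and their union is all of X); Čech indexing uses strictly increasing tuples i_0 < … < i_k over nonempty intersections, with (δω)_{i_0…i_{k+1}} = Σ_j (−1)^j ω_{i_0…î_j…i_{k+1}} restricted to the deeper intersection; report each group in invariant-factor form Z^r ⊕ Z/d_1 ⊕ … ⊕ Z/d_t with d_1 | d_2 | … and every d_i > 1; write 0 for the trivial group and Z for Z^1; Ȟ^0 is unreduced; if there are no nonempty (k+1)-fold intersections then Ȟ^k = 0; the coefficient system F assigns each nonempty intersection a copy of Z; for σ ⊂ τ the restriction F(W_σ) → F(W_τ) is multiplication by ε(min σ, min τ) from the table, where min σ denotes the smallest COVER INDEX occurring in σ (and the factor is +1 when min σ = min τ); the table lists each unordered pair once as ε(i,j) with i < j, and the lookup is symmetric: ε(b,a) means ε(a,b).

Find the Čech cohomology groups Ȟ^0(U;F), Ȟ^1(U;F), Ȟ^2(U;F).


Ȟ^0(U;F) ≅ 0, Ȟ^1(U;F) ≅ Z/2, Ȟ^2(U;F) ≅ 0

nerve of the cover:
  W12={q5} W13={q2,q3} W23={q4}
C dims 3,3; δ0: rk 3, SNF 1^2·2
Ȟ^0 = (3 − 3) − 0 = 0, so Ȟ^0 ≅ 0
Ȟ^1 = (3 − 0) − 3 = 0 plus torsion [2], so Ȟ^1 ≅ Z/2
Ȟ^2 = (0 − 0) − 0 = 0, so Ȟ^2 ≅ 0


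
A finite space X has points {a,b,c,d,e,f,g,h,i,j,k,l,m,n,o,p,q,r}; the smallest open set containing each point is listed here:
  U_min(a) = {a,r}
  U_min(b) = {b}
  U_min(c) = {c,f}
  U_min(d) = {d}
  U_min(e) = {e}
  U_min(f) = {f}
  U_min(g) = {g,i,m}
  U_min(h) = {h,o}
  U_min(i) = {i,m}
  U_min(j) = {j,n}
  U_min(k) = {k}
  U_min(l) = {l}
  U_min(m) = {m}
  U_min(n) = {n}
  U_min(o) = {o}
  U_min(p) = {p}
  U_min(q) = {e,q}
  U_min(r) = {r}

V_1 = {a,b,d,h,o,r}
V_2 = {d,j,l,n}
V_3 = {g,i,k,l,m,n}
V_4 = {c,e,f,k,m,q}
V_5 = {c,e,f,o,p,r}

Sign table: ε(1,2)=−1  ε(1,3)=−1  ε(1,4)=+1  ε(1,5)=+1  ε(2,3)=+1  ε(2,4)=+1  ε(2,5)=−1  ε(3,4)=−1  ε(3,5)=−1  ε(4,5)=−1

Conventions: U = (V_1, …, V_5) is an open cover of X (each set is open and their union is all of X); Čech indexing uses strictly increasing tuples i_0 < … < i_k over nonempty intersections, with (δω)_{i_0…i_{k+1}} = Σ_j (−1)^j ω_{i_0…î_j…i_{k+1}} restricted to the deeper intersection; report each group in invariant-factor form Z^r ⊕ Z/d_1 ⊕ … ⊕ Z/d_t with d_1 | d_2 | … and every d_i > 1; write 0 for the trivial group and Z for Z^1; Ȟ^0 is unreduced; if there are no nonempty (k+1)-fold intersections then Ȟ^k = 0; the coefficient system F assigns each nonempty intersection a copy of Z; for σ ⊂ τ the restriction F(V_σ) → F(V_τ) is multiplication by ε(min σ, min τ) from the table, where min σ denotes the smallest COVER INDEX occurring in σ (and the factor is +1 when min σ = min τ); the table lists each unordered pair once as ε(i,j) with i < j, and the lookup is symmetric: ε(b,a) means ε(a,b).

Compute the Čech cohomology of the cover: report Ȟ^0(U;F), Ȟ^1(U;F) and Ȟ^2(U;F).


nerve simplices:
  V12={d} V15={o,r} V23={l,n} V34={k,m} V45={c,e,f}
C dims 5,5; δ0: rk 5, SNF 1^4·2
degree 0: 5−5−0 = 0 → Ȟ^0 ≅ 0
degree 1: 5−0−5 = 0 plus torsion [2] → Ȟ^1 ≅ Z/2
degree 2: 0−0−0 = 0 → Ȟ^2 ≅ 0

Ȟ^0(U;F) ≅ 0, Ȟ^1(U;F) ≅ Z/2, Ȟ^2(U;F) ≅ 0


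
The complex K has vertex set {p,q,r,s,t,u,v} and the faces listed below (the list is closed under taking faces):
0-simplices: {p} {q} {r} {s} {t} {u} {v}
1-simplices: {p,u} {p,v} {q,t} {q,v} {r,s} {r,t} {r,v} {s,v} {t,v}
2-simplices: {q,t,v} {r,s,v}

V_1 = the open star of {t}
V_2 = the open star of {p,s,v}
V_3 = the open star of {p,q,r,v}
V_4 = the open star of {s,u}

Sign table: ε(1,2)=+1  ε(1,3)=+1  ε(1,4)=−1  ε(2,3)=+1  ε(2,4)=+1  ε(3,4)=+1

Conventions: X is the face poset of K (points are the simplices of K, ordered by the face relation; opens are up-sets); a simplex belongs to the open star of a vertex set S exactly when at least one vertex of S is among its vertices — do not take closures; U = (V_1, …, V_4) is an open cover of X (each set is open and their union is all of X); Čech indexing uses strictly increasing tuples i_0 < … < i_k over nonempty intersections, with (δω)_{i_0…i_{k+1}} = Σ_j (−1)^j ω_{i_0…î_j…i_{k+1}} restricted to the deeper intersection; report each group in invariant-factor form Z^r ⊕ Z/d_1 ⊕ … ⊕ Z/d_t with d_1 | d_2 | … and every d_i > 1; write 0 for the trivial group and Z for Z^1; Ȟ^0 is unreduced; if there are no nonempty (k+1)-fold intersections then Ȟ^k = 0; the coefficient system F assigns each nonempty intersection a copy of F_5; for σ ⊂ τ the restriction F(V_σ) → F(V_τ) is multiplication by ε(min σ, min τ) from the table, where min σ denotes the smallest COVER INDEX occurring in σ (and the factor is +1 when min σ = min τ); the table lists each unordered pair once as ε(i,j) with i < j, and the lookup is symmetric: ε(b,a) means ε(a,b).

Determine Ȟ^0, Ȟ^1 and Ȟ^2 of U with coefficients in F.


Ȟ^0 = Z/5; Ȟ^1 = 0; Ȟ^2 = 0

intersection data:
  V1={{t},{q,t},{r,t},{t,v},{q,t,v}} V2={{p},{s},{v},{p,u},{p,v},{q,v},{r,s},{r,v},{s,v},{t,v},{q,t,v},{r,s,v}} V3={{p},{q},{r},{v},{p,u},{p,v},{q,t},{q,v},{r,s},{r,t},{r,v},{s,v},{t,v},{q,t,v},{r,s,v}} V4={{s},{u},{p,u},{r,s},{s,v},{r,s,v}}
  V12={{t,v},{q,t,v}} V13={{q,t},{r,t},{t,v},{q,t,v}} V23={{p},{v},{p,u},{p,v},{q,v},{r,s},{r,v},{s,v},{t,v},{q,t,v},{r,s,v}} V24={{s},{p,u},{r,s},{s,v},{r,s,v}} V34={{p,u},{r,s},{s,v},{r,s,v}}
  V123={{t,v},{q,t,v}} V234={{p,u},{r,s},{s,v},{r,s,v}}
C dims 4,5,2; δ0: rk_F5 3; δ1: rk_F5 2
Ȟ^0 = (4 − 3) − 0 = 1, so Ȟ^0 ≅ Z/5
Ȟ^1 = (5 − 2) − 3 = 0, so Ȟ^1 ≅ 0
Ȟ^2 = (2 − 0) − 2 = 0, so Ȟ^2 ≅ 0


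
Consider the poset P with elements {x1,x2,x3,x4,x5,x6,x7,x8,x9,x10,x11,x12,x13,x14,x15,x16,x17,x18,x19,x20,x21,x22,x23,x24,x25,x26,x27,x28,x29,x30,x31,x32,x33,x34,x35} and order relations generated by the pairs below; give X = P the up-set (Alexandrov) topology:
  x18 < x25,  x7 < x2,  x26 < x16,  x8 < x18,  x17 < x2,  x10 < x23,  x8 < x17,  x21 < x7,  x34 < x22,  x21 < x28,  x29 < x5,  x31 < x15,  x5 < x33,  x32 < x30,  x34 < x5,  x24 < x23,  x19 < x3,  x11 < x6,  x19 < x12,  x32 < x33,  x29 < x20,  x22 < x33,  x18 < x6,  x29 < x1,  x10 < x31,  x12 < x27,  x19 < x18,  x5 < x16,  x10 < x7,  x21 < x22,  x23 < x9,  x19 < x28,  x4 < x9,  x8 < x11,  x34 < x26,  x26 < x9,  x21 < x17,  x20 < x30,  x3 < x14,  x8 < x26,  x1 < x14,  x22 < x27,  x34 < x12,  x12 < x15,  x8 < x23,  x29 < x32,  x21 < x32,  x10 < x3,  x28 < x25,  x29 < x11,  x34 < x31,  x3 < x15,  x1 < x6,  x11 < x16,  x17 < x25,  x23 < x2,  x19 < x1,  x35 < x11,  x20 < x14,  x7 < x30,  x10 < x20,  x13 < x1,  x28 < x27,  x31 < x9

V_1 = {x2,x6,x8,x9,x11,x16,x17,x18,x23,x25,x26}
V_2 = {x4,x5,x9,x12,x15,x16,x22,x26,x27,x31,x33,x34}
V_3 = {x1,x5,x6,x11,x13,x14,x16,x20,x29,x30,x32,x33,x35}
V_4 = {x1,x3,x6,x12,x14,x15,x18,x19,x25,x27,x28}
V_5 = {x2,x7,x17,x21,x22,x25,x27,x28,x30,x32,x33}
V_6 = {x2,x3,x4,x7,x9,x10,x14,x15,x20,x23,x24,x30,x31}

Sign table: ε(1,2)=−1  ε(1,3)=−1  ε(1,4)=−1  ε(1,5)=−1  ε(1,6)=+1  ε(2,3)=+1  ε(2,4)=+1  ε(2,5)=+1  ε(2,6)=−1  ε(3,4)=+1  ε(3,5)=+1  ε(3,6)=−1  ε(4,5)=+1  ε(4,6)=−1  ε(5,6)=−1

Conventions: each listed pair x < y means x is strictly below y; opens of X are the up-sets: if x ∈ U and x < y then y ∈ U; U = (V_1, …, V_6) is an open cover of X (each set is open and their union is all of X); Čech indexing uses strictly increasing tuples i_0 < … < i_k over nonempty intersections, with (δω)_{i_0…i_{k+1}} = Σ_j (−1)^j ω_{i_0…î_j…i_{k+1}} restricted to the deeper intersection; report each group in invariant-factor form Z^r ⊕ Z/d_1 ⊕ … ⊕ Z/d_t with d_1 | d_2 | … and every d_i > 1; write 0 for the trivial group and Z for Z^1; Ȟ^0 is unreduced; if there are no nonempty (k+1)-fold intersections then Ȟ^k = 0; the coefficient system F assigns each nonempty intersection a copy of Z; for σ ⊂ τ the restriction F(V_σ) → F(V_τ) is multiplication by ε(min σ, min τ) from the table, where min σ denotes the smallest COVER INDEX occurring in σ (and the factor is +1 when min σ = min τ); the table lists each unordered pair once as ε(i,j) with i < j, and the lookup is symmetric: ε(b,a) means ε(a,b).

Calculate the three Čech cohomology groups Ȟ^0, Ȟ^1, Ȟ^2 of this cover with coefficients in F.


Ȟ^0 = Z; Ȟ^1 = 0; Ȟ^2 = Z/2

nerve simplices:
  V12={x9,x16,x26} V13={x6,x11,x16} V14={x6,x18,x25} V15={x2,x17,x25} V16={x2,x9,x23} V23={x5,x16,x33} V24={x12,x15,x27} V25={x22,x27,x33} V26={x4,x9,x15,x31} V34={x1,x6,x14} V35={x30,x32,x33} V36={x14,x20,x30} V45={x25,x27,x28} V46={x3,x14,x15} V56={x2,x7,x30}
  V123={x16} V126={x9} V134={x6} V145={x25} V156={x2} V235={x33} V245={x27} V246={x15} V346={x14} V356={x30}
C dims 6,15,10; δ0: rk 5, SNF 1^5; δ1: rk 10, SNF 1^9·2
degree 0: 6−5−0 = 1 → Ȟ^0 ≅ Z
degree 1: 15−10−5 = 0 → Ȟ^1 ≅ 0
degree 2: 10−0−10 = 0 plus torsion [2] → Ȟ^2 ≅ Z/2


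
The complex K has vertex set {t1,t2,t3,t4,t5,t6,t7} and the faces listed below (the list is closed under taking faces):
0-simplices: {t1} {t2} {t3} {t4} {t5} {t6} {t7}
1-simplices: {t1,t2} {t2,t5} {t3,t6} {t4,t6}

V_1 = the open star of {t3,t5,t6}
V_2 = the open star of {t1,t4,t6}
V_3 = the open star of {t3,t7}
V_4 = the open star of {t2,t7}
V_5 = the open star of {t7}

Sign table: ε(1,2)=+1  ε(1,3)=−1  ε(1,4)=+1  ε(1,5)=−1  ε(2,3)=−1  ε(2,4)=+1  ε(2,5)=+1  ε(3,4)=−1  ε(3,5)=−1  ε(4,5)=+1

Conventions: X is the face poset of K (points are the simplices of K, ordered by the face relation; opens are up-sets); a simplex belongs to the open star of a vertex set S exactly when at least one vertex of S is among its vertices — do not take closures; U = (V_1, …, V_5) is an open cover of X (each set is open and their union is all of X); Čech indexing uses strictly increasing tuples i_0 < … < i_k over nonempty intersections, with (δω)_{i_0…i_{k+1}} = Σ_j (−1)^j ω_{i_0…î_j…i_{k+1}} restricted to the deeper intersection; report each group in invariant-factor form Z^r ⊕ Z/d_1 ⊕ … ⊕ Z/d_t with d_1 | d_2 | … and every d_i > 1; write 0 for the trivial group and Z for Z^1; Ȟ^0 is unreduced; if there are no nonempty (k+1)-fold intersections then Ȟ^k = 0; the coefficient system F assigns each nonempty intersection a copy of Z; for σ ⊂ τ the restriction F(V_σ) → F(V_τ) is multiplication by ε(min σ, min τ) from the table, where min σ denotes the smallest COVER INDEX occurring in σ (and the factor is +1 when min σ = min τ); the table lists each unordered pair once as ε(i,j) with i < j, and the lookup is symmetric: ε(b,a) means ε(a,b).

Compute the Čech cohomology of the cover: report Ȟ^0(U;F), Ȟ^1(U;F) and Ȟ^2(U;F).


nonempty overlaps:
  V1={{t3},{t5},{t6},{t2,t5},{t3,t6},{t4,t6}} V2={{t1},{t4},{t6},{t1,t2},{t3,t6},{t4,t6}} V3={{t3},{t7},{t3,t6}} V4={{t2},{t7},{t1,t2},{t2,t5}} V5={{t7}}
  V12={{t6},{t3,t6},{t4,t6}} V13={{t3},{t3,t6}} V14={{t2,t5}} V23={{t3,t6}} V24={{t1,t2}} V34={{t7}} V35={{t7}} V45={{t7}}
  V123={{t3,t6}} V345={{t7}}
C dims 5,8,2; δ0: rk 4, SNF 1^4; δ1: rk 2, SNF 1^2
degree 0: 5−4−0 = 1 → Ȟ^0 ≅ Z
degree 1: 8−2−4 = 2 → Ȟ^1 ≅ Z^2
degree 2: 2−0−2 = 0 → Ȟ^2 ≅ 0

Ȟ^0 = Z; Ȟ^1 = Z^2; Ȟ^2 = 0


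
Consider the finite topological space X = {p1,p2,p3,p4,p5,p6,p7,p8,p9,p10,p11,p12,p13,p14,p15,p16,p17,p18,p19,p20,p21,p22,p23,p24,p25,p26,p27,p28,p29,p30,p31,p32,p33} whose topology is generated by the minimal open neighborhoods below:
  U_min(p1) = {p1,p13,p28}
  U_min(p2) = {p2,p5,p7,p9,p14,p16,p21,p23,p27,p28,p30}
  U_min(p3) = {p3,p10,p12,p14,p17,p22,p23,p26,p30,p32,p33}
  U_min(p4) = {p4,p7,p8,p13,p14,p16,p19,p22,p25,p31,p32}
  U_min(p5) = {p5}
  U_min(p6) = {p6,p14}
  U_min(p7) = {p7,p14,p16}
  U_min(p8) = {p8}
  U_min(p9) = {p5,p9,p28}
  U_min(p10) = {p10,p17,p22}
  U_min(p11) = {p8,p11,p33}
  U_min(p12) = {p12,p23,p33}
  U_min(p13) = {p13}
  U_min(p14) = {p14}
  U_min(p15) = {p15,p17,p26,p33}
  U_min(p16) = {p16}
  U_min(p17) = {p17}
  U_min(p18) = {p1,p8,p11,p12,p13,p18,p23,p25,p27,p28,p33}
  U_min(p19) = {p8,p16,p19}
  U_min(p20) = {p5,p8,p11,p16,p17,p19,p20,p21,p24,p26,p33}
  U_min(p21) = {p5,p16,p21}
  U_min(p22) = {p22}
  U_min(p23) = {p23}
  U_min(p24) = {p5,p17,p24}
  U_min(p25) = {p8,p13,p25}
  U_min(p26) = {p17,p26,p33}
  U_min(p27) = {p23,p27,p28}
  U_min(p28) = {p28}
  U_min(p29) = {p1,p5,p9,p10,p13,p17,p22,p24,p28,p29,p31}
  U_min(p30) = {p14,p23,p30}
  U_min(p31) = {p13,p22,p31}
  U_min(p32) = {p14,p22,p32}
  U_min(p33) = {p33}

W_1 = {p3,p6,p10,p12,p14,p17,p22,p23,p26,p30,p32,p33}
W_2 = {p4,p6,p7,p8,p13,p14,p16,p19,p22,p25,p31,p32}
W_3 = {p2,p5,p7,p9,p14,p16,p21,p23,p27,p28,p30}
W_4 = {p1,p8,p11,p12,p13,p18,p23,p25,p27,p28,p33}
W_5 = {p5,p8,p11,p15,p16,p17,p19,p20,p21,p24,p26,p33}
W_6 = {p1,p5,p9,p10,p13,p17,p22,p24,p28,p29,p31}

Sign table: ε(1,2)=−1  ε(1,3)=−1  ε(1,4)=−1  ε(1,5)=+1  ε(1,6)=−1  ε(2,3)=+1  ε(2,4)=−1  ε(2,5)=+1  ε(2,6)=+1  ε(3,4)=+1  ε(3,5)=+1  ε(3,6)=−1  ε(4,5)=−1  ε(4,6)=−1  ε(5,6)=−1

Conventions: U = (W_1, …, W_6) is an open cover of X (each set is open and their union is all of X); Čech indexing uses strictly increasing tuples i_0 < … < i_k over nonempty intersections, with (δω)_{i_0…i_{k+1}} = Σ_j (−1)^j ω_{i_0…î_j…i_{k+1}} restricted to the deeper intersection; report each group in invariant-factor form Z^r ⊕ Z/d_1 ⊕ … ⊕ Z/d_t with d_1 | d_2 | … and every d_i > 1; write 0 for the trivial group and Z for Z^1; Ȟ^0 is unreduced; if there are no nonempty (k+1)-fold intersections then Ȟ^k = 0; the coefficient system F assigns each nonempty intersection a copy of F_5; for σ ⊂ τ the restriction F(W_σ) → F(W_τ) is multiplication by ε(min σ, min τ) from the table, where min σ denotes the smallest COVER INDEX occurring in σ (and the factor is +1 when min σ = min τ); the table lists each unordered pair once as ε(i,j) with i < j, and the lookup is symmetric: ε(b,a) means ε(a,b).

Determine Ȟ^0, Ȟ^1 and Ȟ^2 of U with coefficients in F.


nerve simplices:
  W12={p6,p14,p22,p32} W13={p14,p23,p30} W14={p12,p23,p33} W15={p17,p26,p33} W16={p10,p17,p22} W23={p7,p14,p16} W24={p8,p13,p25} W25={p8,p16,p19} W26={p13,p22,p31} W34={p23,p27,p28} W35={p5,p16,p21} W36={p5,p9,p28} W45={p8,p11,p33} W46={p1,p13,p28} W56={p5,p17,p24}
  W123={p14} W126={p22} W134={p23} W145={p33} W156={p17} W235={p16} W245={p8} W246={p13} W346={p28} W356={p5}
C dims 6,15,10; δ0: rk_F5 6; δ1: rk_F5 9
degree 0: 6−6−0 = 0 → Ȟ^0 ≅ 0
degree 1: 15−9−6 = 0 → Ȟ^1 ≅ 0
degree 2: 10−0−9 = 1 → Ȟ^2 ≅ Z/5

Ȟ^0 = 0; Ȟ^1 = 0; Ȟ^2 = Z/5


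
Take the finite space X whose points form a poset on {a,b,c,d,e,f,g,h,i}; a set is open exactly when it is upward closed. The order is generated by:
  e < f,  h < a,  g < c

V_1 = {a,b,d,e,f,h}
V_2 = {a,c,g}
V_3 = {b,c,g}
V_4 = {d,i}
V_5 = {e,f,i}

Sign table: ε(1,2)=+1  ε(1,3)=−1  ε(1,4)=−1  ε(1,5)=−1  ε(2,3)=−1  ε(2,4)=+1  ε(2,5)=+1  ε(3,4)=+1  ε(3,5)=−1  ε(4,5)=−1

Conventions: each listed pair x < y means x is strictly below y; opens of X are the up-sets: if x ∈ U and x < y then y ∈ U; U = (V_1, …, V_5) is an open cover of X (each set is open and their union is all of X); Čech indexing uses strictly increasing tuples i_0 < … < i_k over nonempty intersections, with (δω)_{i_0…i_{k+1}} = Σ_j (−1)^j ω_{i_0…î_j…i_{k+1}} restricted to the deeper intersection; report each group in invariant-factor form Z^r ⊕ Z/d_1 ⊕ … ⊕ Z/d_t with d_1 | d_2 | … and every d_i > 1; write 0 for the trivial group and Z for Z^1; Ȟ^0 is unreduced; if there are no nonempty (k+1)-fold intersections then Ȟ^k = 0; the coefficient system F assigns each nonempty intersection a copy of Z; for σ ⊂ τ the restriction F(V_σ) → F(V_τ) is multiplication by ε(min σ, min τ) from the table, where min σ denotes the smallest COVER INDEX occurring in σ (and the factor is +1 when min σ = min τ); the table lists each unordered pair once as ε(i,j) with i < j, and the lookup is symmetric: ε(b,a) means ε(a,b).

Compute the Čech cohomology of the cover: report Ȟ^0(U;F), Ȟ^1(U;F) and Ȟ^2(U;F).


nerve of the cover:
  V12={a} V13={b} V14={d} V15={e,f} V23={c,g} V45={i}
C dims 5,6; δ0: rk 5, SNF 1^4·2
Ȟ^0 = (5 − 5) − 0 = 0, so Ȟ^0 ≅ 0
Ȟ^1 = (6 − 0) − 5 = 1 plus torsion [2], so Ȟ^1 ≅ Z ⊕ Z/2
Ȟ^2 = (0 − 0) − 0 = 0, so Ȟ^2 ≅ 0

Ȟ^0(U;F) ≅ 0, Ȟ^1(U;F) ≅ Z ⊕ Z/2 and Ȟ^2(U;F) ≅ 0


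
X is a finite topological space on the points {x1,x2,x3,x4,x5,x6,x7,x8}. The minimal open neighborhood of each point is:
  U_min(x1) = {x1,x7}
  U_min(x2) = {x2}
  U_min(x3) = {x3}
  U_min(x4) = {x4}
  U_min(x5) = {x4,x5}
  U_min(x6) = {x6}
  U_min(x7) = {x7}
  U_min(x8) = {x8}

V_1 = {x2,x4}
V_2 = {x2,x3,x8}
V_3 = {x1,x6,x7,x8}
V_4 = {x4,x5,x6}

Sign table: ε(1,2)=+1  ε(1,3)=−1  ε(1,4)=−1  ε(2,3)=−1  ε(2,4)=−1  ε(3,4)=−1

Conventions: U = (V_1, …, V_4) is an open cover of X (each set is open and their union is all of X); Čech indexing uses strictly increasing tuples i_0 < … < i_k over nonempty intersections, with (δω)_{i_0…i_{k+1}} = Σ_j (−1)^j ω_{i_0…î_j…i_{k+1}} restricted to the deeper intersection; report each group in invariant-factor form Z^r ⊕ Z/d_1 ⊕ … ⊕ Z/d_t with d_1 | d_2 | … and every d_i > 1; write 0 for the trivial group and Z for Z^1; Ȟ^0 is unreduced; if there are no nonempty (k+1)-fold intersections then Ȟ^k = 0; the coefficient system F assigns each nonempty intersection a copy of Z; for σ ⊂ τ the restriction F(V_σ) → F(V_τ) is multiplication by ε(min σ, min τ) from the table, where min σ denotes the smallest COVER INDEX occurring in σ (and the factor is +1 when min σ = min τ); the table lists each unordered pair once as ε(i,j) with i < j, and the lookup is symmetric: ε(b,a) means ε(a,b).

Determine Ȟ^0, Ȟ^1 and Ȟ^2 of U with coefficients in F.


nonempty intersections:
  V12={x2} V14={x4} V23={x8} V34={x6}
C dims 4,4; δ0: rk 4, SNF 1^3·2
Ȟ^0: (4−4)−0=0 ⇒ 0
Ȟ^1: (4−0)−4=0 plus torsion [2] ⇒ Z/2
Ȟ^2: (0−0)−0=0 ⇒ 0

Ȟ^0 ≅ 0, Ȟ^1 ≅ Z/2, Ȟ^2 ≅ 0


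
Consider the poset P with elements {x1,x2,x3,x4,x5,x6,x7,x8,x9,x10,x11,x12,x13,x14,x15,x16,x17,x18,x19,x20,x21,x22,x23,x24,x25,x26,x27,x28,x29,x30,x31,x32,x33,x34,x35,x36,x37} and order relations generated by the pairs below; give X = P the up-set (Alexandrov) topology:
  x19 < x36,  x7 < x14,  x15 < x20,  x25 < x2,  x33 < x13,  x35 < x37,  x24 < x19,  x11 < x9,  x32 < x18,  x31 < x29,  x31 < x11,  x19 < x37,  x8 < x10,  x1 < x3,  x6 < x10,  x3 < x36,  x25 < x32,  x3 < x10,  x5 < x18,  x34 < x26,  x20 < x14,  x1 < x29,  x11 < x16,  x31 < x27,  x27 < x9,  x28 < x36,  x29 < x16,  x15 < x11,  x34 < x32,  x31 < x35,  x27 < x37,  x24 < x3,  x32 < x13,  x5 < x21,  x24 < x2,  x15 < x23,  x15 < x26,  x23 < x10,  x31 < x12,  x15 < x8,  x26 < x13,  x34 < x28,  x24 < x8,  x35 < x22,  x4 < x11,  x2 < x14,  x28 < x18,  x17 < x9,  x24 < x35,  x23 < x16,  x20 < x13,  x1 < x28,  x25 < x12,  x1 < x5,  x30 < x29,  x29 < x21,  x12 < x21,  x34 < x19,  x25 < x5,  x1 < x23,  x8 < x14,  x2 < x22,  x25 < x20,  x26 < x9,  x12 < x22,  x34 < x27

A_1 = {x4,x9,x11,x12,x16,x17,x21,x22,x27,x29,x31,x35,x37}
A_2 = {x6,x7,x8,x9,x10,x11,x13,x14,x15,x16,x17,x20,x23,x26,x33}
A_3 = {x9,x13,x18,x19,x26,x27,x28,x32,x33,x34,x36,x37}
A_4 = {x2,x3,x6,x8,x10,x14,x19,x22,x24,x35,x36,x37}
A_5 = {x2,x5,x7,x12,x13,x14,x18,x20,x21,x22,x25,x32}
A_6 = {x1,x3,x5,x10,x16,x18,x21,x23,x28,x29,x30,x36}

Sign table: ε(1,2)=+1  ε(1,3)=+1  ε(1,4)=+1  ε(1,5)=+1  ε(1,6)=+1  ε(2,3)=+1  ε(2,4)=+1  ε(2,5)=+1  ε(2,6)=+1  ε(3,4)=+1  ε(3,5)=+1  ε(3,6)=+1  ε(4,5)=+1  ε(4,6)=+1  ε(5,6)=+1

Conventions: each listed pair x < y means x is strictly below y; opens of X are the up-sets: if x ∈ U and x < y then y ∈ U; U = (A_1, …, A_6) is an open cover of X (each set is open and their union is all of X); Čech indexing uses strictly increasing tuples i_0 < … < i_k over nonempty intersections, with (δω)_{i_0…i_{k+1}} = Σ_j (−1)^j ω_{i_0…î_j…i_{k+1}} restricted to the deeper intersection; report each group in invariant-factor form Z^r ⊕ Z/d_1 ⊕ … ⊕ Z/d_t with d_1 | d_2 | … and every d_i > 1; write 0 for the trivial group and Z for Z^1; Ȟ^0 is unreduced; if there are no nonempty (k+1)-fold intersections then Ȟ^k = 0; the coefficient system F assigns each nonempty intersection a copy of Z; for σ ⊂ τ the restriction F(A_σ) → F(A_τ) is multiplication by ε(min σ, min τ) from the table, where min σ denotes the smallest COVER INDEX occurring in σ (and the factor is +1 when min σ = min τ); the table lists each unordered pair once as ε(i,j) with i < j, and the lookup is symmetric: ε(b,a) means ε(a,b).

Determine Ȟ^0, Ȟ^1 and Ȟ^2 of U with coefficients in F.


Ȟ^0(U;F) ≅ Z; Ȟ^1(U;F) ≅ 0; Ȟ^2(U;F) ≅ Z/2

nonempty overlaps:
  A12={x9,x11,x16,x17} A13={x9,x27,x37} A14={x22,x35,x37} A15={x12,x21,x22} A16={x16,x21,x29} A23={x9,x13,x26,x33} A24={x6,x8,x10,x14} A25={x7,x13,x14,x20} A26={x10,x16,x23} A34={x19,x36,x37} A35={x13,x18,x32} A36={x18,x28,x36} A45={x2,x14,x22} A46={x3,x10,x36} A56={x5,x18,x21}
  A123={x9} A126={x16} A134={x37} A145={x22} A156={x21} A235={x13} A245={x14} A246={x10} A346={x36} A356={x18}
C dims 6,15,10; δ0: rk 5, SNF 1^5; δ1: rk 10, SNF 1^9·2
degree 0: 6−5−0 = 1 → Ȟ^0 ≅ Z
degree 1: 15−10−5 = 0 → Ȟ^1 ≅ 0
degree 2: 10−0−10 = 0 plus torsion [2] → Ȟ^2 ≅ Z/2


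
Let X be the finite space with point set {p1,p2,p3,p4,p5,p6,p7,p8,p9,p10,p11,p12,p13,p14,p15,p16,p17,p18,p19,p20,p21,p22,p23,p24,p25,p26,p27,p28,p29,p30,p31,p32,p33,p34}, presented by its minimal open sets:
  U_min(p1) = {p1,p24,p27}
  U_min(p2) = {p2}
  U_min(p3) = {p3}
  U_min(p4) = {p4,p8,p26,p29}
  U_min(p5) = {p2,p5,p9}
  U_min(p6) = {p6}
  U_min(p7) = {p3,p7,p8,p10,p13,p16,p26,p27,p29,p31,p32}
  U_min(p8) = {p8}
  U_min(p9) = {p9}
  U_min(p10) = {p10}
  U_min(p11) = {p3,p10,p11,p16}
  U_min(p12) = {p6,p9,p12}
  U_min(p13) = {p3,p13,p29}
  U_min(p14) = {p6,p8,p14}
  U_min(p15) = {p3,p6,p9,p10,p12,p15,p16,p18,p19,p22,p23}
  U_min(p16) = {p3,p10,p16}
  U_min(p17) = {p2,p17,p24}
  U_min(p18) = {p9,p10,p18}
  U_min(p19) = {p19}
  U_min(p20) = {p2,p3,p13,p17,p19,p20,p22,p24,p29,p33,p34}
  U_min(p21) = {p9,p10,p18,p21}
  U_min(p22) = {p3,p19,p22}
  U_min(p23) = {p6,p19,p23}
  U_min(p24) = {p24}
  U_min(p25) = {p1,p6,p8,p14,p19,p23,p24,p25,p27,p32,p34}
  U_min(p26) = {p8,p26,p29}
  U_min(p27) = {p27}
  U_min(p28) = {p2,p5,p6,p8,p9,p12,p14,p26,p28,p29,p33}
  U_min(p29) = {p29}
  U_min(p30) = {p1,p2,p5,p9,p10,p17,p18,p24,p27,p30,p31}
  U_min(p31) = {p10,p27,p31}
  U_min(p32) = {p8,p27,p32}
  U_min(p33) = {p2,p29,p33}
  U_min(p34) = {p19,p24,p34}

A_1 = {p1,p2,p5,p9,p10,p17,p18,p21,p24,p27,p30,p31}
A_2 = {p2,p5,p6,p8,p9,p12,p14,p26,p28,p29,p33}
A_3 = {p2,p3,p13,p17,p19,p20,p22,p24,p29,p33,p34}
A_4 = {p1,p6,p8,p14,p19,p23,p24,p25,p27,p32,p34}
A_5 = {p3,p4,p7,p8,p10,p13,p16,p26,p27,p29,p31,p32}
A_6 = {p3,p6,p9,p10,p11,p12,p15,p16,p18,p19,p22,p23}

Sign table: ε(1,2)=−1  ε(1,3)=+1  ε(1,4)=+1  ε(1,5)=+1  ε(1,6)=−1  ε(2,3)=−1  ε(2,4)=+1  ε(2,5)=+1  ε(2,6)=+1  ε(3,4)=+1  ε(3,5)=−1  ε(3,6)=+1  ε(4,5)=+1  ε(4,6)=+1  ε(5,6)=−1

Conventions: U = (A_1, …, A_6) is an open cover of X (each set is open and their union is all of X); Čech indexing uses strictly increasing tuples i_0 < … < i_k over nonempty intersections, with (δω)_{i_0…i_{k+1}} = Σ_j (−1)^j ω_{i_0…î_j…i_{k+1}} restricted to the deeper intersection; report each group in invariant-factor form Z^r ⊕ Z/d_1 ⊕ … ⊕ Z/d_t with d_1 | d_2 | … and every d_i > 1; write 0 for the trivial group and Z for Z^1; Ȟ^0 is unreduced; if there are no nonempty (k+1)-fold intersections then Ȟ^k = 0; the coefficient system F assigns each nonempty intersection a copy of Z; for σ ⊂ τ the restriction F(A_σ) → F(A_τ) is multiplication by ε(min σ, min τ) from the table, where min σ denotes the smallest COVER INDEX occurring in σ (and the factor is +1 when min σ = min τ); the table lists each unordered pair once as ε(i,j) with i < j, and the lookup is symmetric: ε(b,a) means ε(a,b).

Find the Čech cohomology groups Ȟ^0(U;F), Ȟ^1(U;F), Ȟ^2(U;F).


nerve simplices:
  A12={p2,p5,p9} A13={p2,p17,p24} A14={p1,p24,p27} A15={p10,p27,p31} A16={p9,p10,p18} A23={p2,p29,p33} A24={p6,p8,p14} A25={p8,p26,p29} A26={p6,p9,p12} A34={p19,p24,p34} A35={p3,p13,p29} A36={p3,p19,p22} A45={p8,p27,p32} A46={p6,p19,p23} A56={p3,p10,p16}
  A123={p2} A126={p9} A134={p24} A145={p27} A156={p10} A235={p29} A245={p8} A246={p6} A346={p19} A356={p3}
C dims 6,15,10; δ0: rk 6, SNF 1^5·2; δ1: rk 9, SNF 1^9
degree 0: 6−6−0 = 0 → Ȟ^0 ≅ 0
degree 1: 15−9−6 = 0 plus torsion [2] → Ȟ^1 ≅ Z/2
degree 2: 10−0−9 = 1 → Ȟ^2 ≅ Z

Ȟ^0 ≅ 0, Ȟ^1 ≅ Z/2 and Ȟ^2 ≅ Z


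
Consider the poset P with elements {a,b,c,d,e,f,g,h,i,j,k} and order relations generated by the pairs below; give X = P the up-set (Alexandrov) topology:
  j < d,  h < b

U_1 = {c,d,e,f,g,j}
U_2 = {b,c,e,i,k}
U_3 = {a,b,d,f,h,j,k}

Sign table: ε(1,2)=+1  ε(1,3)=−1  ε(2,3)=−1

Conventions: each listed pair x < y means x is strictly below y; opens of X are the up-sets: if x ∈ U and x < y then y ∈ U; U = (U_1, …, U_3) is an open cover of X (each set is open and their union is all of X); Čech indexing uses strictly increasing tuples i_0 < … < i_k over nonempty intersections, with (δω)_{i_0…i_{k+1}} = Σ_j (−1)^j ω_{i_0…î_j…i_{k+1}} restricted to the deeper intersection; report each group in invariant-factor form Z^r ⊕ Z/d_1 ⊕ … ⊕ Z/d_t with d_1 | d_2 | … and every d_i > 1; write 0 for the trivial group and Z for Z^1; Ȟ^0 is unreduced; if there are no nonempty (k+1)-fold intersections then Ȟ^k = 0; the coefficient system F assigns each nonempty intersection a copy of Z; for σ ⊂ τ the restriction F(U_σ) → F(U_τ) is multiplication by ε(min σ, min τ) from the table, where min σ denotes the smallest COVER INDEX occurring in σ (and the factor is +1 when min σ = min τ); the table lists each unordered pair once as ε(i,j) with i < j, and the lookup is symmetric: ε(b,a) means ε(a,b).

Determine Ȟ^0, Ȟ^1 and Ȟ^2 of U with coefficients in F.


Ȟ^0 = Z, Ȟ^1 = Z, Ȟ^2 = 0

nerve of the cover:
  U12={c,e} U13={d,f,j} U23={b,k}
C dims 3,3; δ0: rk 2, SNF 1^2
Ȟ^0 = (3 − 2) − 0 = 1, so Ȟ^0 ≅ Z
Ȟ^1 = (3 − 0) − 2 = 1, so Ȟ^1 ≅ Z
Ȟ^2 = (0 − 0) − 0 = 0, so Ȟ^2 ≅ 0


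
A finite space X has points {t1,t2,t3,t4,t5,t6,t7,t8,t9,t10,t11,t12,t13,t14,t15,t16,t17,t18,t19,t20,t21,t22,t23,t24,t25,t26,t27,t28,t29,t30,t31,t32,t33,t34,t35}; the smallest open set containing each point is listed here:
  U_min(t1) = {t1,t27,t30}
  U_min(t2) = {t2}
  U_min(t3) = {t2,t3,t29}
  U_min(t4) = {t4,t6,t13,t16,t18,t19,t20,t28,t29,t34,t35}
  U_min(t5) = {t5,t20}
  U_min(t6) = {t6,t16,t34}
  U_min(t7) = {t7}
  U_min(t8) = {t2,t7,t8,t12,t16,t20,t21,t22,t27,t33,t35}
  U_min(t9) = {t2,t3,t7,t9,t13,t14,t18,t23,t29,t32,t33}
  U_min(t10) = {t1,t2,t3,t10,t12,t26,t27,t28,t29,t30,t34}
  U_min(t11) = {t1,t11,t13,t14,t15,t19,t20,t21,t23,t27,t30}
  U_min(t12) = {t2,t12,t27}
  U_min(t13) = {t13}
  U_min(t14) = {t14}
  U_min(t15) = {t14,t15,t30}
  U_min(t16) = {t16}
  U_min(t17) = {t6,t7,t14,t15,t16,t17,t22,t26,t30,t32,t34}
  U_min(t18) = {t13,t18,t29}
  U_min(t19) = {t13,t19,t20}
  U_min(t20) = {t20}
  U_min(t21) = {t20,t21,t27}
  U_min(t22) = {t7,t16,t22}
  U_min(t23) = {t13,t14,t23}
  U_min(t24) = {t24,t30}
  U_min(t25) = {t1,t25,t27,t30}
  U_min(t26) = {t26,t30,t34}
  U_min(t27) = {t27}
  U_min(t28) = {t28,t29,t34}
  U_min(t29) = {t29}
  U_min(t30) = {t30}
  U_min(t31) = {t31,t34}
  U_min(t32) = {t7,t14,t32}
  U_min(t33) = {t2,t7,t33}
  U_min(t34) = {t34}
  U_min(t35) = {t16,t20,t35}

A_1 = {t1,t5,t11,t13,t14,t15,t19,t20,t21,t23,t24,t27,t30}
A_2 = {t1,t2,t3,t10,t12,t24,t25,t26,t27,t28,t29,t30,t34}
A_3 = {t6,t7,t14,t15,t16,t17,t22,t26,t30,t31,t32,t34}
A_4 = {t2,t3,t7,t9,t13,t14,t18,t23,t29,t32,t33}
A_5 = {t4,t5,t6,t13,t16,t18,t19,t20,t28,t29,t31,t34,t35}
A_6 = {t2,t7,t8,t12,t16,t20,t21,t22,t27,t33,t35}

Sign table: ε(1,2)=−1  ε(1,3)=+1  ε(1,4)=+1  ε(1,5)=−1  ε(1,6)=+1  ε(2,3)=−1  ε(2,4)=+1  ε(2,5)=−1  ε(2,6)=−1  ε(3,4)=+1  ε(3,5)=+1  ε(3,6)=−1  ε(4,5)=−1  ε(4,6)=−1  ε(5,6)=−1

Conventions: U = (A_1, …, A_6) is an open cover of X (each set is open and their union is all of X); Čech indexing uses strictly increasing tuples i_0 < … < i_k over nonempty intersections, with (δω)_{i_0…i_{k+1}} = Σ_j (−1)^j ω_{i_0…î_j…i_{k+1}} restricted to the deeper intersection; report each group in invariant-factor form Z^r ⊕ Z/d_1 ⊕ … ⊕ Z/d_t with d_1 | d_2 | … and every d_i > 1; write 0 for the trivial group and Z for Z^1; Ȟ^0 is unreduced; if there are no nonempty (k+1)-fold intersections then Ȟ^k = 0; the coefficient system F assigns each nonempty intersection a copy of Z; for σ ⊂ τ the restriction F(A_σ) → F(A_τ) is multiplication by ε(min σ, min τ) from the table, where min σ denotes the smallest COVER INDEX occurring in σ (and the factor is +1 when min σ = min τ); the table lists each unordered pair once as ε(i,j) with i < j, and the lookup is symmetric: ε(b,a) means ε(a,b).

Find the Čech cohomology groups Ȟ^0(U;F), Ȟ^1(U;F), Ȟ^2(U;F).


Ȟ^0 ≅ 0, Ȟ^1 ≅ Z/2 and Ȟ^2 ≅ Z

nonempty overlaps:
  A12={t1,t24,t27,t30} A13={t14,t15,t30} A14={t13,t14,t23} A15={t5,t13,t19,t20} A16={t20,t21,t27} A23={t26,t30,t34} A24={t2,t3,t29} A25={t28,t29,t34} A26={t2,t12,t27} A34={t7,t14,t32} A35={t6,t16,t31,t34} A36={t7,t16,t22} A45={t13,t18,t29} A46={t2,t7,t33} A56={t16,t20,t35}
  A123={t30} A126={t27} A134={t14} A145={t13} A156={t20} A235={t34} A245={t29} A246={t2} A346={t7} A356={t16}
C dims 6,15,10; δ0: rk 6, SNF 1^5·2; δ1: rk 9, SNF 1^9
degree 0: 6−6−0 = 0 → Ȟ^0 ≅ 0
degree 1: 15−9−6 = 0 plus torsion [2] → Ȟ^1 ≅ Z/2
degree 2: 10−0−9 = 1 → Ȟ^2 ≅ Z


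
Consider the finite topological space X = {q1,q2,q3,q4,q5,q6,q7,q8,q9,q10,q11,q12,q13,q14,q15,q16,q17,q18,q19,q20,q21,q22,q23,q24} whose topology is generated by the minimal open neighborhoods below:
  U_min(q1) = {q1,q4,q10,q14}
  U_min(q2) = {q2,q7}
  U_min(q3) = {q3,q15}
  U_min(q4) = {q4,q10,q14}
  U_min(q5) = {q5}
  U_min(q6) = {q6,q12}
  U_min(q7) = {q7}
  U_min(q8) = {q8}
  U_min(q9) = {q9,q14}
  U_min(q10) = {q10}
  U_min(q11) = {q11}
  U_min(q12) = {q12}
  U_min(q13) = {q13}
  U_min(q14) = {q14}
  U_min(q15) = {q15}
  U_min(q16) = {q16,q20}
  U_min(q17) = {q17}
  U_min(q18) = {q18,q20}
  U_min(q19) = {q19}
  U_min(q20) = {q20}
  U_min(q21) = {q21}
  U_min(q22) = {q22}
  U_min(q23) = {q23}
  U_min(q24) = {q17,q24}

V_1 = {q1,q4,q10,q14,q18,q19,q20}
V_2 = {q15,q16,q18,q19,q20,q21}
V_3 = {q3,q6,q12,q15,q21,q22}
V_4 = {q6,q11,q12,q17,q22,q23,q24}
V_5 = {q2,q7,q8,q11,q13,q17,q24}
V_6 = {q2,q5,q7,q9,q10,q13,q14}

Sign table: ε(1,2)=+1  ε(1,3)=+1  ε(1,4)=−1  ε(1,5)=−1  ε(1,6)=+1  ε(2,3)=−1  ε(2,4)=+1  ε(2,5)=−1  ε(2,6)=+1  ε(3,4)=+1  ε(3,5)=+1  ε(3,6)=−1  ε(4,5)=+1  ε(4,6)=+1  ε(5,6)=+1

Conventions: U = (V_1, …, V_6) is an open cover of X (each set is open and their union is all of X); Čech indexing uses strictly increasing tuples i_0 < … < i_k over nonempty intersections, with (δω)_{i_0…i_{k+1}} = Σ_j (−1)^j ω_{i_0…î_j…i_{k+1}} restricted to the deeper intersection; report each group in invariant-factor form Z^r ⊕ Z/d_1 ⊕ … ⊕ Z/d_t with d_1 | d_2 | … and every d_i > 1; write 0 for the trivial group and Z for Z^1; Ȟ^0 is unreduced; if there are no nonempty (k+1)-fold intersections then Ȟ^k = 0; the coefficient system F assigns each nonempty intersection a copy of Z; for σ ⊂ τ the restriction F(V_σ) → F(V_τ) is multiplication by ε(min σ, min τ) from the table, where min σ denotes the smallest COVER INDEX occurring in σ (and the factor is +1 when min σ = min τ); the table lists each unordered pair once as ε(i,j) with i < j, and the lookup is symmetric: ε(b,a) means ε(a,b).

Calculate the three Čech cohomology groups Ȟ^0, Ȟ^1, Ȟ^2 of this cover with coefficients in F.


nerve of the cover:
  V12={q18,q19,q20} V16={q10,q14} V23={q15,q21} V34={q6,q12,q22} V45={q11,q17,q24} V56={q2,q7,q13}
C dims 6,6; δ0: rk 6, SNF 1^5·2
Ȟ^0 = (6 − 6) − 0 = 0, so Ȟ^0 ≅ 0
Ȟ^1 = (6 − 0) − 6 = 0 plus torsion [2], so Ȟ^1 ≅ Z/2
Ȟ^2 = (0 − 0) − 0 = 0, so Ȟ^2 ≅ 0

Ȟ^0 ≅ 0,  Ȟ^1 ≅ Z/2,  Ȟ^2 ≅ 0


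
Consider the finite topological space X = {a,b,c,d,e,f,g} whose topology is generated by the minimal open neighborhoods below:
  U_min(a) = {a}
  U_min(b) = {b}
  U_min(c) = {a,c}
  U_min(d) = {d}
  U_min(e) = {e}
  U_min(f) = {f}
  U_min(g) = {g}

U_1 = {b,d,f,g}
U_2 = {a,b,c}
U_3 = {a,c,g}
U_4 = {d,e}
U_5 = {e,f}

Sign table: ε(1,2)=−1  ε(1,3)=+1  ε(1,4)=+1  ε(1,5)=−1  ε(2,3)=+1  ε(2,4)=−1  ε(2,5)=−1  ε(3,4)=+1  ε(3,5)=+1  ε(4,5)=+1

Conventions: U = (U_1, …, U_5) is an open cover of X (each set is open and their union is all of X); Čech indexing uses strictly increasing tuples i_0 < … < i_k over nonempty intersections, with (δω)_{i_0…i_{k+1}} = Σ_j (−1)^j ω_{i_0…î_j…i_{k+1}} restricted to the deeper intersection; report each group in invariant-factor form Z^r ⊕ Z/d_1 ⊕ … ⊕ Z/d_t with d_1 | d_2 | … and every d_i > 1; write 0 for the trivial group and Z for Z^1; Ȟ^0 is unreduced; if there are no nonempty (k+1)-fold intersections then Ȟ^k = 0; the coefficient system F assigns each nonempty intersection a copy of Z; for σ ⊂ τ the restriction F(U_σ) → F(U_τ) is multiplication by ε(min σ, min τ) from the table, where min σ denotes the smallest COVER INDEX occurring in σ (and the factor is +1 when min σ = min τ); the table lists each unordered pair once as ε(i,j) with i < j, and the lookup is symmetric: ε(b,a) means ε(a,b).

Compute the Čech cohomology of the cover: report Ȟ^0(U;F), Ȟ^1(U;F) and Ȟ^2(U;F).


Ȟ^0 = 0, Ȟ^1 = Z ⊕ Z/2 and Ȟ^2 = 0

nonempty overlaps:
  U12={b} U13={g} U14={d} U15={f} U23={a,c} U45={e}
C dims 5,6; δ0: rk 5, SNF 1^4·2
degree 0: 5−5−0 = 0 → Ȟ^0 ≅ 0
degree 1: 6−0−5 = 1 plus torsion [2] → Ȟ^1 ≅ Z ⊕ Z/2
degree 2: 0−0−0 = 0 → Ȟ^2 ≅ 0


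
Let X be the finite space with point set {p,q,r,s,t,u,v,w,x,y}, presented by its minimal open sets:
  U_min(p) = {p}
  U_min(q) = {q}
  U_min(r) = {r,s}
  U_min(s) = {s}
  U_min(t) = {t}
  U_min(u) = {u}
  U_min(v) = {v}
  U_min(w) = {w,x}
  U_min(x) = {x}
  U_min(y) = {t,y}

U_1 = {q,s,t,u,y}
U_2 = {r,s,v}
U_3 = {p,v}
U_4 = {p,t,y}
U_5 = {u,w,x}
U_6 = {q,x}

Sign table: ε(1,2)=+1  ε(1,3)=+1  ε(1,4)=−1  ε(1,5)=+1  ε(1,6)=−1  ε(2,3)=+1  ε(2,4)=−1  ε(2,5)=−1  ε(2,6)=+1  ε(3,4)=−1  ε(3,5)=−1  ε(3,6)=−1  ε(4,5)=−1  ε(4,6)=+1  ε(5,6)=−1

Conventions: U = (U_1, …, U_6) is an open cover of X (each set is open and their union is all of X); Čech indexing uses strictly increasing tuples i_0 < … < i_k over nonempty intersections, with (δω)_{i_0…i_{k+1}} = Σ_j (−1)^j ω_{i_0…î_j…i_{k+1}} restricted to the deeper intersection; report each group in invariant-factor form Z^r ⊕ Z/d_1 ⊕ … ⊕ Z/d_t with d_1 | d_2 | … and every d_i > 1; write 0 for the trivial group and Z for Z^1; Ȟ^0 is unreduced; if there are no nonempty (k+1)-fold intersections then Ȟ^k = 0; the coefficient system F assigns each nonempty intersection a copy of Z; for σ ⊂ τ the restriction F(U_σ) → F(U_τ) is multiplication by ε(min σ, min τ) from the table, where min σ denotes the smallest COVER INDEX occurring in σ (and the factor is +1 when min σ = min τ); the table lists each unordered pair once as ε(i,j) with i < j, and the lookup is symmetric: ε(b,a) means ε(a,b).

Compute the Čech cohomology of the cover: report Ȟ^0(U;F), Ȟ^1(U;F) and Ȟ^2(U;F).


Ȟ^0 ≅ Z; Ȟ^1 ≅ Z^2; Ȟ^2 ≅ 0

intersection data:
  U12={s} U14={t,y} U15={u} U16={q} U23={v} U34={p} U56={x}
C dims 6,7; δ0: rk 5, SNF 1^5
Ȟ^0 = (6 − 5) − 0 = 1, so Ȟ^0 ≅ Z
Ȟ^1 = (7 − 0) − 5 = 2, so Ȟ^1 ≅ Z^2
Ȟ^2 = (0 − 0) − 0 = 0, so Ȟ^2 ≅ 0


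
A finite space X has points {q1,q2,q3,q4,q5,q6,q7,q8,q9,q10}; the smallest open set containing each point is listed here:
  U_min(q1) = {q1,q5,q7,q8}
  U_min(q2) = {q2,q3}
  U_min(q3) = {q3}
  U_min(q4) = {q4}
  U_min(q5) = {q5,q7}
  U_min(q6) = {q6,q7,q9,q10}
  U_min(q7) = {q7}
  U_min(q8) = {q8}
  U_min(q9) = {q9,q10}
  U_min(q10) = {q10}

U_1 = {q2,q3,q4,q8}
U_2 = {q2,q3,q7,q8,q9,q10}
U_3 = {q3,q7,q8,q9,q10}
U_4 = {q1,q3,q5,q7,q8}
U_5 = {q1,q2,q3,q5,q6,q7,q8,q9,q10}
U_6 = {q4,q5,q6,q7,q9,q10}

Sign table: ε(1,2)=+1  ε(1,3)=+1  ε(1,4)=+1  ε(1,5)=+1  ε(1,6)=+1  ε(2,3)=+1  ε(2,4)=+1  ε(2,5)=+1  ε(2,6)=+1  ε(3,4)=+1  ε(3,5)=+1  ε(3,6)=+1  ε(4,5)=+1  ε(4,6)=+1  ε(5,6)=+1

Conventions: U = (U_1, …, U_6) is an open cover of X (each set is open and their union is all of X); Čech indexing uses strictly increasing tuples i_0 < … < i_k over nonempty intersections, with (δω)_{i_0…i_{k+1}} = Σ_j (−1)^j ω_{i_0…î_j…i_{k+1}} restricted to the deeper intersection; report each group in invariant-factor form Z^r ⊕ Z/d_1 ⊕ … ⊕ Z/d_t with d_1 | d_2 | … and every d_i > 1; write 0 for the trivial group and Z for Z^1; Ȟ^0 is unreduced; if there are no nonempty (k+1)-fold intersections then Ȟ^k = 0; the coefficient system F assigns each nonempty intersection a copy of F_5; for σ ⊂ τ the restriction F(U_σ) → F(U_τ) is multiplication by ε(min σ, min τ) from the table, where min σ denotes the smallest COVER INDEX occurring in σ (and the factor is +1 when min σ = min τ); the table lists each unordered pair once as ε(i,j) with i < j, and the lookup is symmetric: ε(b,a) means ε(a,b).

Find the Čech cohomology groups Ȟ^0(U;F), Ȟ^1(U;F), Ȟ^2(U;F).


Ȟ^0(U;F) ≅ Z/5; Ȟ^1(U;F) ≅ Z/5; Ȟ^2(U;F) ≅ 0

nerve simplices:
  U12={q2,q3,q8} U13={q3,q8} U14={q3,q8} U15={q2,q3,q8} U16={q4} U23={q3,q7,q8,q9,q10} U24={q3,q7,q8} U25={q2,q3,q7,q8,q9,q10} U26={q7,q9,q10} U34={q3,q7,q8} U35={q3,q7,q8,q9,q10} U36={q7,q9,q10} U45={q1,q3,q5,q7,q8} U46={q5,q7} U56={q5,q6,q7,q9,q10}
  U123={q3,q8} U124={q3,q8} U125={q2,q3,q8} U134={q3,q8} U135={q3,q8} U145={q3,q8} U234={q3,q7,q8} U235={q3,q7,q8,q9,q10} U236={q7,q9,q10} U245={q3,q7,q8} U246={q7} U256={q7,q9,q10} U345={q3,q7,q8} U346={q7} U356={q7,q9,q10} U456={q5,q7}
  U1234={q3,q8} U1235={q3,q8} U1245={q3,q8} U1345={q3,q8} U2345={q3,q7,q8} U2346={q7} U2356={q7,q9,q10} U2456={q7} U3456={q7}
  U12345={q3,q8} U23456={q7}
C dims 6,15,16,9; δ0: rk_F5 5; δ1: rk_F5 9; δ2: rk_F5 7
degree 0: 6−5−0 = 1 → Ȟ^0 ≅ Z/5
degree 1: 15−9−5 = 1 → Ȟ^1 ≅ Z/5
degree 2: 16−7−9 = 0 → Ȟ^2 ≅ 0
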